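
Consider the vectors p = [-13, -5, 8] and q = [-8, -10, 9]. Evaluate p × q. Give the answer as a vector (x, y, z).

(35, 53, 90)

i: (-5)·9 - 8·(-10) = -45 - (-80) = 35
j: 8·(-8) - (-13)·9 = -64 - (-117) = 53
k: (-13)·(-10) - (-5)·(-8) = 130 - 40 = 90
p × q = (35, 53, 90)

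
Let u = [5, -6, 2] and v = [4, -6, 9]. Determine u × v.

(-42, -37, -6)

i: (-6)·9 - 2·(-6) = -54 - (-12) = -42
j: 2·4 - 5·9 = 8 - 45 = -37
k: 5·(-6) - (-6)·4 = -30 - (-24) = -6
u × v = (-42, -37, -6)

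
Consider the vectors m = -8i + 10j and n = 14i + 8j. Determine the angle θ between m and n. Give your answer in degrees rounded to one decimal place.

98.9

m · n = (-8)·14 + 10·8 = -112 + 80 = -32
|m|² = 64 + 100 = 164,  |m| = √164 ≈ 12.806248
|n|² = 196 + 64 = 260,  |n| = √260 ≈ 16.124515
cos θ = -32 / (12.806248 · 16.124515) ≈ -0.15497
θ = arccos(-0.15497) ≈ 98.9°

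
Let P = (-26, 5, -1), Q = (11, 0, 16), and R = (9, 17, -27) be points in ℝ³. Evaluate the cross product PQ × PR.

PQ = (37, -5, 17)
PR = (35, 12, -26)
i: (-5)·(-26) - 17·12 = 130 - 204 = -74
j: 17·35 - 37·(-26) = 595 - (-962) = 1557
k: 37·12 - (-5)·35 = 444 - (-175) = 619
PQ × PR = (-74, 1557, 619)

(-74, 1557, 619)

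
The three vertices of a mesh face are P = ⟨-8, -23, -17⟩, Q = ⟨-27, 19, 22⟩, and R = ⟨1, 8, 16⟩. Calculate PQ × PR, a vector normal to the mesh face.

(177, 978, -967)

PQ = (-19, 42, 39)
PR = (9, 31, 33)
i: 42·33 - 39·31 = 1386 - 1209 = 177
j: 39·9 - (-19)·33 = 351 - (-627) = 978
k: (-19)·31 - 42·9 = -589 - 378 = -967
PQ × PR = (177, 978, -967)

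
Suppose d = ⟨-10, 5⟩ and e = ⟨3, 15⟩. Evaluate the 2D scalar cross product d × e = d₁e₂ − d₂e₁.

-165

(-10)·15 - 5·3 = -150 - 15 = -165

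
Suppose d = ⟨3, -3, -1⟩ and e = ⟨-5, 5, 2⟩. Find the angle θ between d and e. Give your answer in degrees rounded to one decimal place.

177.5

d · e = 3·(-5) + (-3)·5 + (-1)·2 = -15 - 15 - 2 = -32
|d|² = 9 + 9 + 1 = 19,  |d| = √19 ≈ 4.358899
|e|² = 25 + 25 + 4 = 54,  |e| = √54 ≈ 7.348469
cos θ = -32 / (4.358899 · 7.348469) ≈ -0.99902
θ = arccos(-0.99902) ≈ 177.5°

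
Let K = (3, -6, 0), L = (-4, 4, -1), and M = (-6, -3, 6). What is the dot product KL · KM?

KL = L − K = (-7, 10, -1)
KM = M − K = (-9, 3, 6)
KL · KM = (-7)·(-9) + 10·3 + (-1)·6 = 63 + 30 - 6 = 87

87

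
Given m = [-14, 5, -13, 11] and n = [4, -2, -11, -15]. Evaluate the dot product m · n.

-88

m · n = (-14)·4 + 5·(-2) + (-13)·(-11) + 11·(-15) = -56 - 10 + 143 - 165 = -88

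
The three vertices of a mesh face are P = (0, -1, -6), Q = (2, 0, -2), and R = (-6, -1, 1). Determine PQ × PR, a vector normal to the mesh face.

PQ = (2, 1, 4)
PR = (-6, 0, 7)
i: 1·7 - 4·0 = 7 - 0 = 7
j: 4·(-6) - 2·7 = -24 - 14 = -38
k: 2·0 - 1·(-6) = 0 - (-6) = 6
PQ × PR = (7, -38, 6)

(7, -38, 6)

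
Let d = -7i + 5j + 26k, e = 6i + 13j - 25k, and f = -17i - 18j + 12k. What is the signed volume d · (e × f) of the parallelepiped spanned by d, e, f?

e × f:
i: 13·12 - (-25)·(-18) = 156 - 450 = -294
j: (-25)·(-17) - 6·12 = 425 - 72 = 353
k: 6·(-18) - 13·(-17) = -108 - (-221) = 113
e × f = (-294, 353, 113)
d · (e × f) = (-7)·(-294) + 5·353 + 26·113 = 2058 + 1765 + 2938 = 6761

6761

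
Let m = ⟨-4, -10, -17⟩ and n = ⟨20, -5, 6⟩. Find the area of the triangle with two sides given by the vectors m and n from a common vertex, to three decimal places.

205.719

i: (-10)·6 - (-17)·(-5) = -60 - 85 = -145
j: (-17)·20 - (-4)·6 = -340 - (-24) = -316
k: (-4)·(-5) - (-10)·20 = 20 - (-200) = 220
m × n = (-145, -316, 220)
|m × n| = √((-145)² + (-316)² + 220²) = √169281 ≈ 411.4377
area = ½ · 411.4377 ≈ 205.719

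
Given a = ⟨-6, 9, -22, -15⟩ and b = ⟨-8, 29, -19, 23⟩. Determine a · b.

382

a · b = (-6)·(-8) + 9·29 + (-22)·(-19) + (-15)·23 = 48 + 261 + 418 - 345 = 382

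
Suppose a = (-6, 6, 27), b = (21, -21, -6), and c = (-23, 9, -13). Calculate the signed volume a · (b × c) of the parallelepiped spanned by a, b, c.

-7434

b × c:
i: (-21)·(-13) - (-6)·9 = 273 - (-54) = 327
j: (-6)·(-23) - 21·(-13) = 138 - (-273) = 411
k: 21·9 - (-21)·(-23) = 189 - 483 = -294
b × c = (327, 411, -294)
a · (b × c) = (-6)·327 + 6·411 + 27·(-294) = -1962 + 2466 - 7938 = -7434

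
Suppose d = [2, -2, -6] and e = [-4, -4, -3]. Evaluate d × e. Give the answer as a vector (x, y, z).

(-18, 30, -16)

i: (-2)·(-3) - (-6)·(-4) = 6 - 24 = -18
j: (-6)·(-4) - 2·(-3) = 24 - (-6) = 30
k: 2·(-4) - (-2)·(-4) = -8 - 8 = -16
d × e = (-18, 30, -16)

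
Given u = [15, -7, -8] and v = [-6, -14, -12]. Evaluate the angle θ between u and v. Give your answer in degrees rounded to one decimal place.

u · v = 15·(-6) + (-7)·(-14) + (-8)·(-12) = -90 + 98 + 96 = 104
|u|² = 225 + 49 + 64 = 338,  |u| = √338 ≈ 18.384776
|v|² = 36 + 196 + 144 = 376,  |v| = √376 ≈ 19.390719
cos θ = 104 / (18.384776 · 19.390719) ≈ 0.29173
θ = arccos(0.29173) ≈ 73.0°

73.0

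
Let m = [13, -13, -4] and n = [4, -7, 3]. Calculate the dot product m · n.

131

m · n = 13·4 + (-13)·(-7) + (-4)·3 = 52 + 91 - 12 = 131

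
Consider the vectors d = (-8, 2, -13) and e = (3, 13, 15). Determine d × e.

i: 2·15 - (-13)·13 = 30 - (-169) = 199
j: (-13)·3 - (-8)·15 = -39 - (-120) = 81
k: (-8)·13 - 2·3 = -104 - 6 = -110
d × e = (199, 81, -110)

(199, 81, -110)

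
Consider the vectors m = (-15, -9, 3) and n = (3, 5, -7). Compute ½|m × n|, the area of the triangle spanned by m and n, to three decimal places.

58.788

i: (-9)·(-7) - 3·5 = 63 - 15 = 48
j: 3·3 - (-15)·(-7) = 9 - 105 = -96
k: (-15)·5 - (-9)·3 = -75 - (-27) = -48
m × n = (48, -96, -48)
|m × n| = √(48² + (-96)² + (-48)²) = √13824 ≈ 117.5755
area = ½ · 117.5755 ≈ 58.788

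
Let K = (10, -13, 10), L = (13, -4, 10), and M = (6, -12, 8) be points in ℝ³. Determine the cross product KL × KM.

(-18, 6, 39)

KL = (3, 9, 0)
KM = (-4, 1, -2)
i: 9·(-2) - 0·1 = -18 - 0 = -18
j: 0·(-4) - 3·(-2) = 0 - (-6) = 6
k: 3·1 - 9·(-4) = 3 - (-36) = 39
KL × KM = (-18, 6, 39)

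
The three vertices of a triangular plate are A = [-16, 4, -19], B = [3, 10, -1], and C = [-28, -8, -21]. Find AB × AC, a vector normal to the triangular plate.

(204, -178, -156)

AB = (19, 6, 18)
AC = (-12, -12, -2)
i: 6·(-2) - 18·(-12) = -12 - (-216) = 204
j: 18·(-12) - 19·(-2) = -216 - (-38) = -178
k: 19·(-12) - 6·(-12) = -228 - (-72) = -156
AB × AC = (204, -178, -156)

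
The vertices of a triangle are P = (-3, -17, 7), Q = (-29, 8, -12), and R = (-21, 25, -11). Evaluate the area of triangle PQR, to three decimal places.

PQ = (-26, 25, -19),  PR = (-18, 42, -18)
i: 25·(-18) - (-19)·42 = -450 - (-798) = 348
j: (-19)·(-18) - (-26)·(-18) = 342 - 468 = -126
k: (-26)·42 - 25·(-18) = -1092 - (-450) = -642
PQ × PR = (348, -126, -642)
|PQ × PR| = √549144 ≈ 741.0425
area = ½ · 741.0425 ≈ 370.521

370.521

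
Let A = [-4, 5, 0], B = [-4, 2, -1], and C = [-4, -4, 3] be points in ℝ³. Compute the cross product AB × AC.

AB = (0, -3, -1)
AC = (0, -9, 3)
i: (-3)·3 - (-1)·(-9) = -9 - 9 = -18
j: (-1)·0 - 0·3 = 0 - 0 = 0
k: 0·(-9) - (-3)·0 = 0 - 0 = 0
AB × AC = (-18, 0, 0)

(-18, 0, 0)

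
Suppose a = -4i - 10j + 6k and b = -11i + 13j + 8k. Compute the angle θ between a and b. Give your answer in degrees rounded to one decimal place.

99.4

a · b = (-4)·(-11) + (-10)·13 + 6·8 = 44 - 130 + 48 = -38
|a|² = 16 + 100 + 36 = 152,  |a| = √152 ≈ 12.328828
|b|² = 121 + 169 + 64 = 354,  |b| = √354 ≈ 18.814888
cos θ = -38 / (12.328828 · 18.814888) ≈ -0.16382
θ = arccos(-0.16382) ≈ 99.4°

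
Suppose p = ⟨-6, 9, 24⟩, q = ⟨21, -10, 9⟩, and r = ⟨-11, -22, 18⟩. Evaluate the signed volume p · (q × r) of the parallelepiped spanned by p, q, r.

q × r:
i: (-10)·18 - 9·(-22) = -180 - (-198) = 18
j: 9·(-11) - 21·18 = -99 - 378 = -477
k: 21·(-22) - (-10)·(-11) = -462 - 110 = -572
q × r = (18, -477, -572)
p · (q × r) = (-6)·18 + 9·(-477) + 24·(-572) = -108 - 4293 - 13728 = -18129

-18129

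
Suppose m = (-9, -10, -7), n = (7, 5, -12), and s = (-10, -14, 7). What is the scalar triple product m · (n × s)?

n × s:
i: 5·7 - (-12)·(-14) = 35 - 168 = -133
j: (-12)·(-10) - 7·7 = 120 - 49 = 71
k: 7·(-14) - 5·(-10) = -98 - (-50) = -48
n × s = (-133, 71, -48)
m · (n × s) = (-9)·(-133) + (-10)·71 + (-7)·(-48) = 1197 - 710 + 336 = 823

823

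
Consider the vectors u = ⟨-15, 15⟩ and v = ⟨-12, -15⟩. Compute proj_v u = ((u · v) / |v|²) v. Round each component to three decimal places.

(1.463, 1.829)

u · v = (-15)·(-12) + 15·(-15) = 180 - 225 = -45
|v|² = 144 + 225 = 369
proj_v u = (-45/369) · (-12, -15) ≈ (1.463, 1.829)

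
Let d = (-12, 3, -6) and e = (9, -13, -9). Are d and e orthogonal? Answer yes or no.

d · e = (-12)·9 + 3·(-13) + (-6)·(-9) = -108 - 39 + 54 = -93
Nonzero, so the vectors are not orthogonal.

no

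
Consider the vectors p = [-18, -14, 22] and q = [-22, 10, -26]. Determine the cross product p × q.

(144, -952, -488)

i: (-14)·(-26) - 22·10 = 364 - 220 = 144
j: 22·(-22) - (-18)·(-26) = -484 - 468 = -952
k: (-18)·10 - (-14)·(-22) = -180 - 308 = -488
p × q = (144, -952, -488)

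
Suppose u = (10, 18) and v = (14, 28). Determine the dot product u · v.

644

u · v = 10·14 + 18·28 = 140 + 504 = 644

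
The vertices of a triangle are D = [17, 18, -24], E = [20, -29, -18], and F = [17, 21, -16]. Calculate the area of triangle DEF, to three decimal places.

197.416

DE = (3, -47, 6),  DF = (0, 3, 8)
i: (-47)·8 - 6·3 = -376 - 18 = -394
j: 6·0 - 3·8 = 0 - 24 = -24
k: 3·3 - (-47)·0 = 9 - 0 = 9
DE × DF = (-394, -24, 9)
|DE × DF| = √155893 ≈ 394.8329
area = ½ · 394.8329 ≈ 197.416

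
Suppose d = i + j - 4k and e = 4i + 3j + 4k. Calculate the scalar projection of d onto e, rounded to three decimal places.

d · e = 1·4 + 1·3 + (-4)·4 = 4 + 3 - 16 = -9
|e| = √(16 + 9 + 16) = √41 ≈ 6.4031
comp_e d = -9 / √41 ≈ -1.406

-1.406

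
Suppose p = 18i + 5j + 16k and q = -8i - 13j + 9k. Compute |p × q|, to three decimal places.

i: 5·9 - 16·(-13) = 45 - (-208) = 253
j: 16·(-8) - 18·9 = -128 - 162 = -290
k: 18·(-13) - 5·(-8) = -234 - (-40) = -194
p × q = (253, -290, -194)
|p × q| = √(253² + (-290)² + (-194)²) = √185745 ≈ 430.9814

430.981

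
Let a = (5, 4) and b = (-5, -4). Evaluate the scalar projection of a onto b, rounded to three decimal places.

-6.403

a · b = 5·(-5) + 4·(-4) = -25 - 16 = -41
|b| = √(25 + 16) = √41 ≈ 6.4031
comp_b a = -41 / √41 ≈ -6.403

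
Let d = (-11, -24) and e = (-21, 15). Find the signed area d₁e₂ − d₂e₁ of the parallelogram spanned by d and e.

(-11)·15 - (-24)·(-21) = -165 - 504 = -669

-669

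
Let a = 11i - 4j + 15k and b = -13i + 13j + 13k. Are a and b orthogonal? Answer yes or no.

yes

a · b = 11·(-13) + (-4)·13 + 15·13 = -143 - 52 + 195 = 0
Zero, so the vectors are orthogonal.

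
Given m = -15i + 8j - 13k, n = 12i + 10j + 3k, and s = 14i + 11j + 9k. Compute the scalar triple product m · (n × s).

-1279

n × s:
i: 10·9 - 3·11 = 90 - 33 = 57
j: 3·14 - 12·9 = 42 - 108 = -66
k: 12·11 - 10·14 = 132 - 140 = -8
n × s = (57, -66, -8)
m · (n × s) = (-15)·57 + 8·(-66) + (-13)·(-8) = -855 - 528 + 104 = -1279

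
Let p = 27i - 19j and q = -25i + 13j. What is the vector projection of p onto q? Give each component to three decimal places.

(29.030, -15.096)

p · q = 27·(-25) + (-19)·13 = -675 - 247 = -922
|q|² = 625 + 169 = 794
proj_q p = (-922/794) · (-25, 13) ≈ (29.030, -15.096)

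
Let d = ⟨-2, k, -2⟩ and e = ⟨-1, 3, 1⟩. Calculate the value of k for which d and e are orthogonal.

d · e = (-2)·(-1) + k·3 + (-2)·1 = 0 + 3k
Set equal to 0: 3k = 0, so k = 0.

0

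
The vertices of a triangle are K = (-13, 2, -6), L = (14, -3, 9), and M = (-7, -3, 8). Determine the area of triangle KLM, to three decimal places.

KL = (27, -5, 15),  KM = (6, -5, 14)
i: (-5)·14 - 15·(-5) = -70 - (-75) = 5
j: 15·6 - 27·14 = 90 - 378 = -288
k: 27·(-5) - (-5)·6 = -135 - (-30) = -105
KL × KM = (5, -288, -105)
|KL × KM| = √93994 ≈ 306.5844
area = ½ · 306.5844 ≈ 153.292

153.292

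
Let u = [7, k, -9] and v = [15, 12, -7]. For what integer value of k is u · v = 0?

-14

u · v = 7·15 + k·12 + (-9)·(-7) = 168 + 12k
Set equal to 0: 12k = -168, so k = -14.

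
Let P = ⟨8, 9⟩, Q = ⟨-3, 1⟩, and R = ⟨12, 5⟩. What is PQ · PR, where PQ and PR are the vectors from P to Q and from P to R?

-12

PQ = Q − P = (-11, -8)
PR = R − P = (4, -4)
PQ · PR = (-11)·4 + (-8)·(-4) = -44 + 32 = -12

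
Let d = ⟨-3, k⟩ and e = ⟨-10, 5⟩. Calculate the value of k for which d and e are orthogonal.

d · e = (-3)·(-10) + k·5 = 30 + 5k
Set equal to 0: 5k = -30, so k = -6.

-6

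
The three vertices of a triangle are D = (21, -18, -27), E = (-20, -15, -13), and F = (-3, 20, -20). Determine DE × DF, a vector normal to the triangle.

DE = (-41, 3, 14)
DF = (-24, 38, 7)
i: 3·7 - 14·38 = 21 - 532 = -511
j: 14·(-24) - (-41)·7 = -336 - (-287) = -49
k: (-41)·38 - 3·(-24) = -1558 - (-72) = -1486
DE × DF = (-511, -49, -1486)

(-511, -49, -1486)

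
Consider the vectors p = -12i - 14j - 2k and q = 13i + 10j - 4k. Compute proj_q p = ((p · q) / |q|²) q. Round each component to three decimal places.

(-13.137, -10.105, 4.042)

p · q = (-12)·13 + (-14)·10 + (-2)·(-4) = -156 - 140 + 8 = -288
|q|² = 169 + 100 + 16 = 285
proj_q p = (-288/285) · (13, 10, -4) ≈ (-13.137, -10.105, 4.042)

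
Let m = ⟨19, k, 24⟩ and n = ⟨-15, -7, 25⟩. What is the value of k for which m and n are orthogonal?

45

m · n = 19·(-15) + k·(-7) + 24·25 = 315 - 7k
Set equal to 0: -7k = -315, so k = 45.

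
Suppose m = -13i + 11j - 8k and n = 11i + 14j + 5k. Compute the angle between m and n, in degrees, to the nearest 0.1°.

m · n = (-13)·11 + 11·14 + (-8)·5 = -143 + 154 - 40 = -29
|m|² = 169 + 121 + 64 = 354,  |m| = √354 ≈ 18.814888
|n|² = 121 + 196 + 25 = 342,  |n| = √342 ≈ 18.493242
cos θ = -29 / (18.814888 · 18.493242) ≈ -0.08335
θ = arccos(-0.08335) ≈ 94.8°

94.8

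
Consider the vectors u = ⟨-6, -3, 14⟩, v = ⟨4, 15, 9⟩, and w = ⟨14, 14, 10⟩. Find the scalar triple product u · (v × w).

-2558

v × w:
i: 15·10 - 9·14 = 150 - 126 = 24
j: 9·14 - 4·10 = 126 - 40 = 86
k: 4·14 - 15·14 = 56 - 210 = -154
v × w = (24, 86, -154)
u · (v × w) = (-6)·24 + (-3)·86 + 14·(-154) = -144 - 258 - 2156 = -2558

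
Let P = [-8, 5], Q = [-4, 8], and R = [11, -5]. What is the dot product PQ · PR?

46

PQ = Q − P = (4, 3)
PR = R − P = (19, -10)
PQ · PR = 4·19 + 3·(-10) = 76 - 30 = 46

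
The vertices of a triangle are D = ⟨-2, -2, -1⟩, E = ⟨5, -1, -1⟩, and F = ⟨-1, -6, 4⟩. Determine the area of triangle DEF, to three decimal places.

DE = (7, 1, 0),  DF = (1, -4, 5)
i: 1·5 - 0·(-4) = 5 - 0 = 5
j: 0·1 - 7·5 = 0 - 35 = -35
k: 7·(-4) - 1·1 = -28 - 1 = -29
DE × DF = (5, -35, -29)
|DE × DF| = √2091 ≈ 45.7275
area = ½ · 45.7275 ≈ 22.864

22.864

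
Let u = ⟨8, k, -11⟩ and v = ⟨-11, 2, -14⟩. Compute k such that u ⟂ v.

-33

u · v = 8·(-11) + k·2 + (-11)·(-14) = 66 + 2k
Set equal to 0: 2k = -66, so k = -33.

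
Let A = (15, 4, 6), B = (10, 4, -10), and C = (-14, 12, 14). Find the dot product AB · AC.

17

AB = B − A = (-5, 0, -16)
AC = C − A = (-29, 8, 8)
AB · AC = (-5)·(-29) + 0·8 + (-16)·8 = 145 + 0 - 128 = 17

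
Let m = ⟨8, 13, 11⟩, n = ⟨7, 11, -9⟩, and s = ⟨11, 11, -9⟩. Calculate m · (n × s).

-952

n × s:
i: 11·(-9) - (-9)·11 = -99 - (-99) = 0
j: (-9)·11 - 7·(-9) = -99 - (-63) = -36
k: 7·11 - 11·11 = 77 - 121 = -44
n × s = (0, -36, -44)
m · (n × s) = 8·0 + 13·(-36) + 11·(-44) = 0 - 468 - 484 = -952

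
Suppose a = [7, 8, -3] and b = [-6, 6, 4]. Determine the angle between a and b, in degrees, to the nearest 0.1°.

93.3

a · b = 7·(-6) + 8·6 + (-3)·4 = -42 + 48 - 12 = -6
|a|² = 49 + 64 + 9 = 122,  |a| = √122 ≈ 11.045361
|b|² = 36 + 36 + 16 = 88,  |b| = √88 ≈ 9.380832
cos θ = -6 / (11.045361 · 9.380832) ≈ -0.05791
θ = arccos(-0.05791) ≈ 93.3°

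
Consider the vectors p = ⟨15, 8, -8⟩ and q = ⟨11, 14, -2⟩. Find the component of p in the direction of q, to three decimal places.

16.354

p · q = 15·11 + 8·14 + (-8)·(-2) = 165 + 112 + 16 = 293
|q| = √(121 + 196 + 4) = √321 ≈ 17.9165
comp_q p = 293 / √321 ≈ 16.354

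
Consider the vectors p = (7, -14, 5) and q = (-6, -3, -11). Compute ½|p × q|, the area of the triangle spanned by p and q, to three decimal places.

102.219

i: (-14)·(-11) - 5·(-3) = 154 - (-15) = 169
j: 5·(-6) - 7·(-11) = -30 - (-77) = 47
k: 7·(-3) - (-14)·(-6) = -21 - 84 = -105
p × q = (169, 47, -105)
|p × q| = √(169² + 47² + (-105)²) = √41795 ≈ 204.4383
area = ½ · 204.4383 ≈ 102.219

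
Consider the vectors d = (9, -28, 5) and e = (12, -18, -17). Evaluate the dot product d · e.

527

d · e = 9·12 + (-28)·(-18) + 5·(-17) = 108 + 504 - 85 = 527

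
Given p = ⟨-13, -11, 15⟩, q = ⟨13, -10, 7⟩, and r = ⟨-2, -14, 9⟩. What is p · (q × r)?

-1693

q × r:
i: (-10)·9 - 7·(-14) = -90 - (-98) = 8
j: 7·(-2) - 13·9 = -14 - 117 = -131
k: 13·(-14) - (-10)·(-2) = -182 - 20 = -202
q × r = (8, -131, -202)
p · (q × r) = (-13)·8 + (-11)·(-131) + 15·(-202) = -104 + 1441 - 3030 = -1693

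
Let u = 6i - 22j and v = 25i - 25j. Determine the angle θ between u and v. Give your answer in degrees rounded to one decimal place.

u · v = 6·25 + (-22)·(-25) = 150 + 550 = 700
|u|² = 36 + 484 = 520,  |u| = √520 ≈ 22.803509
|v|² = 625 + 625 = 1250,  |v| = √1250 ≈ 35.355339
cos θ = 700 / (22.803509 · 35.355339) ≈ 0.86824
θ = arccos(0.86824) ≈ 29.7°

29.7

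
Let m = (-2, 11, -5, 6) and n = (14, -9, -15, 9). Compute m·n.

m · n = (-2)·14 + 11·(-9) + (-5)·(-15) + 6·9 = -28 - 99 + 75 + 54 = 2

2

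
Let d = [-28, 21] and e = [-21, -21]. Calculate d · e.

d · e = (-28)·(-21) + 21·(-21) = 588 - 441 = 147

147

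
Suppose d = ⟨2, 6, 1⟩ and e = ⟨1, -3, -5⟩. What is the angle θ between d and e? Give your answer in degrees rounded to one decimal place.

123.7

d · e = 2·1 + 6·(-3) + 1·(-5) = 2 - 18 - 5 = -21
|d|² = 4 + 36 + 1 = 41,  |d| = √41 ≈ 6.403124
|e|² = 1 + 9 + 25 = 35,  |e| = √35 ≈ 5.916080
cos θ = -21 / (6.403124 · 5.916080) ≈ -0.55436
θ = arccos(-0.55436) ≈ 123.7°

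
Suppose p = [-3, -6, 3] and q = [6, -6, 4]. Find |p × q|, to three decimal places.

62.064

i: (-6)·4 - 3·(-6) = -24 - (-18) = -6
j: 3·6 - (-3)·4 = 18 - (-12) = 30
k: (-3)·(-6) - (-6)·6 = 18 - (-36) = 54
p × q = (-6, 30, 54)
|p × q| = √((-6)² + 30² + 54²) = √3852 ≈ 62.0645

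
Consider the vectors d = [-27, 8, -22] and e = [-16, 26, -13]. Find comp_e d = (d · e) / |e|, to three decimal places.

d · e = (-27)·(-16) + 8·26 + (-22)·(-13) = 432 + 208 + 286 = 926
|e| = √(256 + 676 + 169) = √1101 ≈ 33.1813
comp_e d = 926 / √1101 ≈ 27.907

27.907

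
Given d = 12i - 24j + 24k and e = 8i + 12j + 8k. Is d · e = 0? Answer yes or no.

d · e = 12·8 + (-24)·12 + 24·8 = 96 - 288 + 192 = 0
Zero, so the vectors are orthogonal.

yes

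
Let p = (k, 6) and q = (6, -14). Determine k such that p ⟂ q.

14

p · q = k·6 + 6·(-14) = -84 + 6k
Set equal to 0: 6k = 84, so k = 14.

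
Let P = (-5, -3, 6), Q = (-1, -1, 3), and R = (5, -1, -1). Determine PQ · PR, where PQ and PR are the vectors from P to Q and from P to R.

65

PQ = Q − P = (4, 2, -3)
PR = R − P = (10, 2, -7)
PQ · PR = 4·10 + 2·2 + (-3)·(-7) = 40 + 4 + 21 = 65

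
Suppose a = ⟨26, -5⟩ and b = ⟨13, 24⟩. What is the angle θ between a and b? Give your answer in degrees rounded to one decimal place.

72.4

a · b = 26·13 + (-5)·24 = 338 - 120 = 218
|a|² = 676 + 25 = 701,  |a| = √701 ≈ 26.476405
|b|² = 169 + 576 = 745,  |b| = √745 ≈ 27.294688
cos θ = 218 / (26.476405 · 27.294688) ≈ 0.30166
θ = arccos(0.30166) ≈ 72.4°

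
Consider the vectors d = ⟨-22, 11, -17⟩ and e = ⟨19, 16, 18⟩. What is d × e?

i: 11·18 - (-17)·16 = 198 - (-272) = 470
j: (-17)·19 - (-22)·18 = -323 - (-396) = 73
k: (-22)·16 - 11·19 = -352 - 209 = -561
d × e = (470, 73, -561)

(470, 73, -561)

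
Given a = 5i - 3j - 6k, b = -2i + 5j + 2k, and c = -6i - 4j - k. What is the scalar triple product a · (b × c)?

-171

b × c:
i: 5·(-1) - 2·(-4) = -5 - (-8) = 3
j: 2·(-6) - (-2)·(-1) = -12 - 2 = -14
k: (-2)·(-4) - 5·(-6) = 8 - (-30) = 38
b × c = (3, -14, 38)
a · (b × c) = 5·3 + (-3)·(-14) + (-6)·38 = 15 + 42 - 228 = -171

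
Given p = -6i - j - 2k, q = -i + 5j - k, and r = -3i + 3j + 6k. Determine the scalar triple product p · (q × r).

q × r:
i: 5·6 - (-1)·3 = 30 - (-3) = 33
j: (-1)·(-3) - (-1)·6 = 3 - (-6) = 9
k: (-1)·3 - 5·(-3) = -3 - (-15) = 12
q × r = (33, 9, 12)
p · (q × r) = (-6)·33 + (-1)·9 + (-2)·12 = -198 - 9 - 24 = -231

-231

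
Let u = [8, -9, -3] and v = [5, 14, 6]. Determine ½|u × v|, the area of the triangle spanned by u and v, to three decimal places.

i: (-9)·6 - (-3)·14 = -54 - (-42) = -12
j: (-3)·5 - 8·6 = -15 - 48 = -63
k: 8·14 - (-9)·5 = 112 - (-45) = 157
u × v = (-12, -63, 157)
|u × v| = √((-12)² + (-63)² + 157²) = √28762 ≈ 169.5936
area = ½ · 169.5936 ≈ 84.797

84.797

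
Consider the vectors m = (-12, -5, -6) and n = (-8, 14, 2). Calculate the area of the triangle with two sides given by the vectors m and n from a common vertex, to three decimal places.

116.108

i: (-5)·2 - (-6)·14 = -10 - (-84) = 74
j: (-6)·(-8) - (-12)·2 = 48 - (-24) = 72
k: (-12)·14 - (-5)·(-8) = -168 - 40 = -208
m × n = (74, 72, -208)
|m × n| = √(74² + 72² + (-208)²) = √53924 ≈ 232.2154
area = ½ · 232.2154 ≈ 116.108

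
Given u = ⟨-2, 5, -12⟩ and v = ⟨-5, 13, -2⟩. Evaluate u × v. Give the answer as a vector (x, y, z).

i: 5·(-2) - (-12)·13 = -10 - (-156) = 146
j: (-12)·(-5) - (-2)·(-2) = 60 - 4 = 56
k: (-2)·13 - 5·(-5) = -26 - (-25) = -1
u × v = (146, 56, -1)

(146, 56, -1)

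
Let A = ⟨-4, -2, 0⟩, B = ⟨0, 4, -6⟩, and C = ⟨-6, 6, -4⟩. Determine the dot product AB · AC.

64

AB = B − A = (4, 6, -6)
AC = C − A = (-2, 8, -4)
AB · AC = 4·(-2) + 6·8 + (-6)·(-4) = -8 + 48 + 24 = 64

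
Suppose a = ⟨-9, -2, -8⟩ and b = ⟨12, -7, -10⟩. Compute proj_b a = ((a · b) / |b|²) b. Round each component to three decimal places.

a · b = (-9)·12 + (-2)·(-7) + (-8)·(-10) = -108 + 14 + 80 = -14
|b|² = 144 + 49 + 100 = 293
proj_b a = (-14/293) · (12, -7, -10) ≈ (-0.573, 0.334, 0.478)

(-0.573, 0.334, 0.478)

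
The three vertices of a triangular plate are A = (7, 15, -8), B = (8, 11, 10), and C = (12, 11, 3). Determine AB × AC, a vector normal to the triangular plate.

AB = (1, -4, 18)
AC = (5, -4, 11)
i: (-4)·11 - 18·(-4) = -44 - (-72) = 28
j: 18·5 - 1·11 = 90 - 11 = 79
k: 1·(-4) - (-4)·5 = -4 - (-20) = 16
AB × AC = (28, 79, 16)

(28, 79, 16)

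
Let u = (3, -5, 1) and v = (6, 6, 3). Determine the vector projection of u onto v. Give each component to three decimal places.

u · v = 3·6 + (-5)·6 + 1·3 = 18 - 30 + 3 = -9
|v|² = 36 + 36 + 9 = 81
proj_v u = (-9/81) · (6, 6, 3) ≈ (-0.667, -0.667, -0.333)

(-0.667, -0.667, -0.333)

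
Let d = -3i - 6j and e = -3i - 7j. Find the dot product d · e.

d · e = (-3)·(-3) + (-6)·(-7) = 9 + 42 = 51

51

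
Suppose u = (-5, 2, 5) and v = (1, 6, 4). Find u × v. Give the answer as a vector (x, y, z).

i: 2·4 - 5·6 = 8 - 30 = -22
j: 5·1 - (-5)·4 = 5 - (-20) = 25
k: (-5)·6 - 2·1 = -30 - 2 = -32
u × v = (-22, 25, -32)

(-22, 25, -32)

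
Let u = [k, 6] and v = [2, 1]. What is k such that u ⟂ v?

u · v = k·2 + 6·1 = 6 + 2k
Set equal to 0: 2k = -6, so k = -3.

-3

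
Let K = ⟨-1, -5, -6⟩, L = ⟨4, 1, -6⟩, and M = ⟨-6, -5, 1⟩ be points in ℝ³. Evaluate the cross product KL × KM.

KL = (5, 6, 0)
KM = (-5, 0, 7)
i: 6·7 - 0·0 = 42 - 0 = 42
j: 0·(-5) - 5·7 = 0 - 35 = -35
k: 5·0 - 6·(-5) = 0 - (-30) = 30
KL × KM = (42, -35, 30)

(42, -35, 30)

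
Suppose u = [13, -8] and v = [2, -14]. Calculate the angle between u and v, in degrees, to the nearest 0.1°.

50.3

u · v = 13·2 + (-8)·(-14) = 26 + 112 = 138
|u|² = 169 + 64 = 233,  |u| = √233 ≈ 15.264338
|v|² = 4 + 196 = 200,  |v| = √200 ≈ 14.142136
cos θ = 138 / (15.264338 · 14.142136) ≈ 0.63927
θ = arccos(0.63927) ≈ 50.3°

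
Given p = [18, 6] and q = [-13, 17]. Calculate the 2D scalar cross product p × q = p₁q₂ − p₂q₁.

384

18·17 - 6·(-13) = 306 - (-78) = 384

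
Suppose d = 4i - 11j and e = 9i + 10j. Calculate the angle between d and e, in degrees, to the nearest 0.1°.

d · e = 4·9 + (-11)·10 = 36 - 110 = -74
|d|² = 16 + 121 = 137,  |d| = √137 ≈ 11.704700
|e|² = 81 + 100 = 181,  |e| = √181 ≈ 13.453624
cos θ = -74 / (11.704700 · 13.453624) ≈ -0.46993
θ = arccos(-0.46993) ≈ 118.0°

118.0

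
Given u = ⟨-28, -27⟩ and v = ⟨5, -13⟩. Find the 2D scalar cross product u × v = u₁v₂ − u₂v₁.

(-28)·(-13) - (-27)·5 = 364 - (-135) = 499

499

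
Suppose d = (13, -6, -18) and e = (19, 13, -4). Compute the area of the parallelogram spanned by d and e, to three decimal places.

i: (-6)·(-4) - (-18)·13 = 24 - (-234) = 258
j: (-18)·19 - 13·(-4) = -342 - (-52) = -290
k: 13·13 - (-6)·19 = 169 - (-114) = 283
d × e = (258, -290, 283)
|d × e| = √(258² + (-290)² + 283²) = √230753 ≈ 480.3676

480.368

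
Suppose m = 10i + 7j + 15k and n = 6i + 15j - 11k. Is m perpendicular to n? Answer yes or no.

m · n = 10·6 + 7·15 + 15·(-11) = 60 + 105 - 165 = 0
Zero, so the vectors are orthogonal.

yes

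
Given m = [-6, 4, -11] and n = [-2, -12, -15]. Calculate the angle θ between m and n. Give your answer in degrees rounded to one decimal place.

59.5

m · n = (-6)·(-2) + 4·(-12) + (-11)·(-15) = 12 - 48 + 165 = 129
|m|² = 36 + 16 + 121 = 173,  |m| = √173 ≈ 13.152946
|n|² = 4 + 144 + 225 = 373,  |n| = √373 ≈ 19.313208
cos θ = 129 / (13.152946 · 19.313208) ≈ 0.50782
θ = arccos(0.50782) ≈ 59.5°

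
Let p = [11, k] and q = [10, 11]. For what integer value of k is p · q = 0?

p · q = 11·10 + k·11 = 110 + 11k
Set equal to 0: 11k = -110, so k = -10.

-10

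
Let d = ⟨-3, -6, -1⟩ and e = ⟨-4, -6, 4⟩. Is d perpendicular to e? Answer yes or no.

no

d · e = (-3)·(-4) + (-6)·(-6) + (-1)·4 = 12 + 36 - 4 = 44
Nonzero, so the vectors are not orthogonal.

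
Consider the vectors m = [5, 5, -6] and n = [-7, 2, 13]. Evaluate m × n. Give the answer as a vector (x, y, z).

(77, -23, 45)

i: 5·13 - (-6)·2 = 65 - (-12) = 77
j: (-6)·(-7) - 5·13 = 42 - 65 = -23
k: 5·2 - 5·(-7) = 10 - (-35) = 45
m × n = (77, -23, 45)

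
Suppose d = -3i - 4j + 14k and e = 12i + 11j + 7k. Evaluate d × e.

(-182, 189, 15)

i: (-4)·7 - 14·11 = -28 - 154 = -182
j: 14·12 - (-3)·7 = 168 - (-21) = 189
k: (-3)·11 - (-4)·12 = -33 - (-48) = 15
d × e = (-182, 189, 15)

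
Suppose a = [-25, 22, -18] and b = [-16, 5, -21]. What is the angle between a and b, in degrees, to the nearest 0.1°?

a · b = (-25)·(-16) + 22·5 + (-18)·(-21) = 400 + 110 + 378 = 888
|a|² = 625 + 484 + 324 = 1433,  |a| = √1433 ≈ 37.854986
|b|² = 256 + 25 + 441 = 722,  |b| = √722 ≈ 26.870058
cos θ = 888 / (37.854986 · 26.870058) ≈ 0.87301
θ = arccos(0.87301) ≈ 29.2°

29.2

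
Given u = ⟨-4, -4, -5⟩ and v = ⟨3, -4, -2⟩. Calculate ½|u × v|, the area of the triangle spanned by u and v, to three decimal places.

i: (-4)·(-2) - (-5)·(-4) = 8 - 20 = -12
j: (-5)·3 - (-4)·(-2) = -15 - 8 = -23
k: (-4)·(-4) - (-4)·3 = 16 - (-12) = 28
u × v = (-12, -23, 28)
|u × v| = √((-12)² + (-23)² + 28²) = √1457 ≈ 38.1707
area = ½ · 38.1707 ≈ 19.085

19.085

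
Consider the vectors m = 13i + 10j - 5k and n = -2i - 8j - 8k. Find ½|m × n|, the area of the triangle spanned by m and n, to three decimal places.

92.806

i: 10·(-8) - (-5)·(-8) = -80 - 40 = -120
j: (-5)·(-2) - 13·(-8) = 10 - (-104) = 114
k: 13·(-8) - 10·(-2) = -104 - (-20) = -84
m × n = (-120, 114, -84)
|m × n| = √((-120)² + 114² + (-84)²) = √34452 ≈ 185.6125
area = ½ · 185.6125 ≈ 92.806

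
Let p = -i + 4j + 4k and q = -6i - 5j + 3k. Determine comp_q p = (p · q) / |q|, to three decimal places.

-0.239

p · q = (-1)·(-6) + 4·(-5) + 4·3 = 6 - 20 + 12 = -2
|q| = √(36 + 25 + 9) = √70 ≈ 8.3666
comp_q p = -2 / √70 ≈ -0.239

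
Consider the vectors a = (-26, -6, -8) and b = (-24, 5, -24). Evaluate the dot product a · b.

786

a · b = (-26)·(-24) + (-6)·5 + (-8)·(-24) = 624 - 30 + 192 = 786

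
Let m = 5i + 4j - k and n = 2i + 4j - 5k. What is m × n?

i: 4·(-5) - (-1)·4 = -20 - (-4) = -16
j: (-1)·2 - 5·(-5) = -2 - (-25) = 23
k: 5·4 - 4·2 = 20 - 8 = 12
m × n = (-16, 23, 12)

(-16, 23, 12)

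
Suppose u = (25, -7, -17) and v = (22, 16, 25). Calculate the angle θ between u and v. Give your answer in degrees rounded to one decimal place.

89.4

u · v = 25·22 + (-7)·16 + (-17)·25 = 550 - 112 - 425 = 13
|u|² = 625 + 49 + 289 = 963,  |u| = √963 ≈ 31.032241
|v|² = 484 + 256 + 625 = 1365,  |v| = √1365 ≈ 36.945906
cos θ = 13 / (31.032241 · 36.945906) ≈ 0.01134
θ = arccos(0.01134) ≈ 89.4°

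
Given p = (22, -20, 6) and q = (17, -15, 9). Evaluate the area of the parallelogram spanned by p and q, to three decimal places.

i: (-20)·9 - 6·(-15) = -180 - (-90) = -90
j: 6·17 - 22·9 = 102 - 198 = -96
k: 22·(-15) - (-20)·17 = -330 - (-340) = 10
p × q = (-90, -96, 10)
|p × q| = √((-90)² + (-96)² + 10²) = √17416 ≈ 131.9697

131.970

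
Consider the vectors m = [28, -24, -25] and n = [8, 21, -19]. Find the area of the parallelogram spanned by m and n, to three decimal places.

i: (-24)·(-19) - (-25)·21 = 456 - (-525) = 981
j: (-25)·8 - 28·(-19) = -200 - (-532) = 332
k: 28·21 - (-24)·8 = 588 - (-192) = 780
m × n = (981, 332, 780)
|m × n| = √(981² + 332² + 780²) = √1680985 ≈ 1296.5281

1296.528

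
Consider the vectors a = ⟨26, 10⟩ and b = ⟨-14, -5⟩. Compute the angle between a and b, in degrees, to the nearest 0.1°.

178.6

a · b = 26·(-14) + 10·(-5) = -364 - 50 = -414
|a|² = 676 + 100 = 776,  |a| = √776 ≈ 27.856777
|b|² = 196 + 25 = 221,  |b| = √221 ≈ 14.866069
cos θ = -414 / (27.856777 · 14.866069) ≈ -0.99971
θ = arccos(-0.99971) ≈ 178.6°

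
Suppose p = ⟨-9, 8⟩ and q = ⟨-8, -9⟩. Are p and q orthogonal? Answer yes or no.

yes

p · q = (-9)·(-8) + 8·(-9) = 72 - 72 = 0
Zero, so the vectors are orthogonal.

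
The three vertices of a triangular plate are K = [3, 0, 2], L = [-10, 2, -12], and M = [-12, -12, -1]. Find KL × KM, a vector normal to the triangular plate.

(-174, 171, 186)

KL = (-13, 2, -14)
KM = (-15, -12, -3)
i: 2·(-3) - (-14)·(-12) = -6 - 168 = -174
j: (-14)·(-15) - (-13)·(-3) = 210 - 39 = 171
k: (-13)·(-12) - 2·(-15) = 156 - (-30) = 186
KL × KM = (-174, 171, 186)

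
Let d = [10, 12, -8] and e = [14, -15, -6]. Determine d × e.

i: 12·(-6) - (-8)·(-15) = -72 - 120 = -192
j: (-8)·14 - 10·(-6) = -112 - (-60) = -52
k: 10·(-15) - 12·14 = -150 - 168 = -318
d × e = (-192, -52, -318)

(-192, -52, -318)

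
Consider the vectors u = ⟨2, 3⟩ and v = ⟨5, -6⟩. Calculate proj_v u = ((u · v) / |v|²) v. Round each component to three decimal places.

u · v = 2·5 + 3·(-6) = 10 - 18 = -8
|v|² = 25 + 36 = 61
proj_v u = (-8/61) · (5, -6) ≈ (-0.656, 0.787)

(-0.656, 0.787)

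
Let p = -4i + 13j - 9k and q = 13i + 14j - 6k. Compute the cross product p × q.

(48, -141, -225)

i: 13·(-6) - (-9)·14 = -78 - (-126) = 48
j: (-9)·13 - (-4)·(-6) = -117 - 24 = -141
k: (-4)·14 - 13·13 = -56 - 169 = -225
p × q = (48, -141, -225)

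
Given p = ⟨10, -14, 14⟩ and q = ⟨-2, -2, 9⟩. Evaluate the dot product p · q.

134

p · q = 10·(-2) + (-14)·(-2) + 14·9 = -20 + 28 + 126 = 134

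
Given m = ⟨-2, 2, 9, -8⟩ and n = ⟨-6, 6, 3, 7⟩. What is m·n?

m · n = (-2)·(-6) + 2·6 + 9·3 + (-8)·7 = 12 + 12 + 27 - 56 = -5

-5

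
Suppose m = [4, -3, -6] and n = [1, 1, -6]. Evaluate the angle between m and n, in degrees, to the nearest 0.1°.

m · n = 4·1 + (-3)·1 + (-6)·(-6) = 4 - 3 + 36 = 37
|m|² = 16 + 9 + 36 = 61,  |m| = √61 ≈ 7.810250
|n|² = 1 + 1 + 36 = 38,  |n| = √38 ≈ 6.164414
cos θ = 37 / (7.810250 · 6.164414) ≈ 0.76850
θ = arccos(0.76850) ≈ 39.8°

39.8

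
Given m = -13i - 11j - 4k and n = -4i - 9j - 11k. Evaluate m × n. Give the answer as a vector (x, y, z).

i: (-11)·(-11) - (-4)·(-9) = 121 - 36 = 85
j: (-4)·(-4) - (-13)·(-11) = 16 - 143 = -127
k: (-13)·(-9) - (-11)·(-4) = 117 - 44 = 73
m × n = (85, -127, 73)

(85, -127, 73)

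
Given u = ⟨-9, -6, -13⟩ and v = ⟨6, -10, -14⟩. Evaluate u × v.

(-46, -204, 126)

i: (-6)·(-14) - (-13)·(-10) = 84 - 130 = -46
j: (-13)·6 - (-9)·(-14) = -78 - 126 = -204
k: (-9)·(-10) - (-6)·6 = 90 - (-36) = 126
u × v = (-46, -204, 126)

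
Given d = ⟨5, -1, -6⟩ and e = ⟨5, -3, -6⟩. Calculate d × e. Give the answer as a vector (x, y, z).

(-12, 0, -10)

i: (-1)·(-6) - (-6)·(-3) = 6 - 18 = -12
j: (-6)·5 - 5·(-6) = -30 - (-30) = 0
k: 5·(-3) - (-1)·5 = -15 - (-5) = -10
d × e = (-12, 0, -10)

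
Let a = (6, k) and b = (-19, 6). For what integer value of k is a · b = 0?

a · b = 6·(-19) + k·6 = -114 + 6k
Set equal to 0: 6k = 114, so k = 19.

19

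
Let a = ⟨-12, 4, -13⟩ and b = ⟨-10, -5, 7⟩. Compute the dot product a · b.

a · b = (-12)·(-10) + 4·(-5) + (-13)·7 = 120 - 20 - 91 = 9

9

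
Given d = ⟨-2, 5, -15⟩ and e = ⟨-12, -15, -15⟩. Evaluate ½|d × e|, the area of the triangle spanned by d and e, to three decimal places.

173.638

i: 5·(-15) - (-15)·(-15) = -75 - 225 = -300
j: (-15)·(-12) - (-2)·(-15) = 180 - 30 = 150
k: (-2)·(-15) - 5·(-12) = 30 - (-60) = 90
d × e = (-300, 150, 90)
|d × e| = √((-300)² + 150² + 90²) = √120600 ≈ 347.2751
area = ½ · 347.2751 ≈ 173.638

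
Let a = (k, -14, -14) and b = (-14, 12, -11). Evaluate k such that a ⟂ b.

a · b = k·(-14) + (-14)·12 + (-14)·(-11) = -14 - 14k
Set equal to 0: -14k = 14, so k = -1.

-1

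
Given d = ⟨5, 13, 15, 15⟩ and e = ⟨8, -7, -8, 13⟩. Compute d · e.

24

d · e = 5·8 + 13·(-7) + 15·(-8) + 15·13 = 40 - 91 - 120 + 195 = 24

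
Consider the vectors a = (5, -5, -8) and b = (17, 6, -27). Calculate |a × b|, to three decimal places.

i: (-5)·(-27) - (-8)·6 = 135 - (-48) = 183
j: (-8)·17 - 5·(-27) = -136 - (-135) = -1
k: 5·6 - (-5)·17 = 30 - (-85) = 115
a × b = (183, -1, 115)
|a × b| = √(183² + (-1)² + 115²) = √46715 ≈ 216.1365

216.137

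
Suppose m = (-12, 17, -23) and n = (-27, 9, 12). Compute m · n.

201

m · n = (-12)·(-27) + 17·9 + (-23)·12 = 324 + 153 - 276 = 201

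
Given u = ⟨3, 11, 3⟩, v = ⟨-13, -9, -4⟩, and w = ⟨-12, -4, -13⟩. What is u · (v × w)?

v × w:
i: (-9)·(-13) - (-4)·(-4) = 117 - 16 = 101
j: (-4)·(-12) - (-13)·(-13) = 48 - 169 = -121
k: (-13)·(-4) - (-9)·(-12) = 52 - 108 = -56
v × w = (101, -121, -56)
u · (v × w) = 3·101 + 11·(-121) + 3·(-56) = 303 - 1331 - 168 = -1196

-1196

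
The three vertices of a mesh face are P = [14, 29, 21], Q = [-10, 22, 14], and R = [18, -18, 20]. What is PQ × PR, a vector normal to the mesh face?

(-322, -52, 1156)

PQ = (-24, -7, -7)
PR = (4, -47, -1)
i: (-7)·(-1) - (-7)·(-47) = 7 - 329 = -322
j: (-7)·4 - (-24)·(-1) = -28 - 24 = -52
k: (-24)·(-47) - (-7)·4 = 1128 - (-28) = 1156
PQ × PR = (-322, -52, 1156)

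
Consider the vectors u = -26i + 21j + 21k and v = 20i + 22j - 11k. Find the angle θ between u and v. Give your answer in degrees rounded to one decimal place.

103.4

u · v = (-26)·20 + 21·22 + 21·(-11) = -520 + 462 - 231 = -289
|u|² = 676 + 441 + 441 = 1558,  |u| = √1558 ≈ 39.471509
|v|² = 400 + 484 + 121 = 1005,  |v| = √1005 ≈ 31.701735
cos θ = -289 / (39.471509 · 31.701735) ≈ -0.23096
θ = arccos(-0.23096) ≈ 103.4°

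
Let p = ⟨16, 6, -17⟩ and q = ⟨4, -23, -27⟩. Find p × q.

(-553, 364, -392)

i: 6·(-27) - (-17)·(-23) = -162 - 391 = -553
j: (-17)·4 - 16·(-27) = -68 - (-432) = 364
k: 16·(-23) - 6·4 = -368 - 24 = -392
p × q = (-553, 364, -392)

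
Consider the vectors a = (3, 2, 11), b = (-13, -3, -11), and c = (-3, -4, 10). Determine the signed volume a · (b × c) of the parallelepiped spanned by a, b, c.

577

b × c:
i: (-3)·10 - (-11)·(-4) = -30 - 44 = -74
j: (-11)·(-3) - (-13)·10 = 33 - (-130) = 163
k: (-13)·(-4) - (-3)·(-3) = 52 - 9 = 43
b × c = (-74, 163, 43)
a · (b × c) = 3·(-74) + 2·163 + 11·43 = -222 + 326 + 473 = 577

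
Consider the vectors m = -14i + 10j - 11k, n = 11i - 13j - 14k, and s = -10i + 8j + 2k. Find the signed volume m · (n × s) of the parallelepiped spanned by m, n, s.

438

n × s:
i: (-13)·2 - (-14)·8 = -26 - (-112) = 86
j: (-14)·(-10) - 11·2 = 140 - 22 = 118
k: 11·8 - (-13)·(-10) = 88 - 130 = -42
n × s = (86, 118, -42)
m · (n × s) = (-14)·86 + 10·118 + (-11)·(-42) = -1204 + 1180 + 462 = 438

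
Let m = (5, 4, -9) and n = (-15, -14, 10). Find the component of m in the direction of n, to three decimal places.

-9.682

m · n = 5·(-15) + 4·(-14) + (-9)·10 = -75 - 56 - 90 = -221
|n| = √(225 + 196 + 100) = √521 ≈ 22.8254
comp_n m = -221 / √521 ≈ -9.682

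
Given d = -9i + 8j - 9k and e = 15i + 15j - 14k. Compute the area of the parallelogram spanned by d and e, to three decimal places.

365.616

i: 8·(-14) - (-9)·15 = -112 - (-135) = 23
j: (-9)·15 - (-9)·(-14) = -135 - 126 = -261
k: (-9)·15 - 8·15 = -135 - 120 = -255
d × e = (23, -261, -255)
|d × e| = √(23² + (-261)² + (-255)²) = √133675 ≈ 365.6159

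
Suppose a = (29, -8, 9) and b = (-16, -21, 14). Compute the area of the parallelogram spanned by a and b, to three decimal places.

i: (-8)·14 - 9·(-21) = -112 - (-189) = 77
j: 9·(-16) - 29·14 = -144 - 406 = -550
k: 29·(-21) - (-8)·(-16) = -609 - 128 = -737
a × b = (77, -550, -737)
|a × b| = √(77² + (-550)² + (-737)²) = √851598 ≈ 922.8207

922.821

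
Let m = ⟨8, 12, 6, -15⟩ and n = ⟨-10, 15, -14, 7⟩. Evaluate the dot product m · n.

m · n = 8·(-10) + 12·15 + 6·(-14) + (-15)·7 = -80 + 180 - 84 - 105 = -89

-89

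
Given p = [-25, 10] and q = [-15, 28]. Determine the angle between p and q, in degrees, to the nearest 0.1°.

p · q = (-25)·(-15) + 10·28 = 375 + 280 = 655
|p|² = 625 + 100 = 725,  |p| = √725 ≈ 26.925824
|q|² = 225 + 784 = 1009,  |q| = √1009 ≈ 31.764760
cos θ = 655 / (26.925824 · 31.764760) ≈ 0.76582
θ = arccos(0.76582) ≈ 40.0°

40.0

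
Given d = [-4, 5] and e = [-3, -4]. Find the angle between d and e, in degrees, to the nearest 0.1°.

104.5

d · e = (-4)·(-3) + 5·(-4) = 12 - 20 = -8
|d|² = 16 + 25 = 41,  |d| = √41 ≈ 6.403124
|e|² = 9 + 16 = 25,  |e| = √25 ≈ 5.000000
cos θ = -8 / (6.403124 · 5.000000) ≈ -0.24988
θ = arccos(-0.24988) ≈ 104.5°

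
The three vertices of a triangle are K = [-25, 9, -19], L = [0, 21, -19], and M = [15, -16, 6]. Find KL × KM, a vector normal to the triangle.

KL = (25, 12, 0)
KM = (40, -25, 25)
i: 12·25 - 0·(-25) = 300 - 0 = 300
j: 0·40 - 25·25 = 0 - 625 = -625
k: 25·(-25) - 12·40 = -625 - 480 = -1105
KL × KM = (300, -625, -1105)

(300, -625, -1105)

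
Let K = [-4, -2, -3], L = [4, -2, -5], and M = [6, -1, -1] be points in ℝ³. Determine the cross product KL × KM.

KL = (8, 0, -2)
KM = (10, 1, 2)
i: 0·2 - (-2)·1 = 0 - (-2) = 2
j: (-2)·10 - 8·2 = -20 - 16 = -36
k: 8·1 - 0·10 = 8 - 0 = 8
KL × KM = (2, -36, 8)

(2, -36, 8)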